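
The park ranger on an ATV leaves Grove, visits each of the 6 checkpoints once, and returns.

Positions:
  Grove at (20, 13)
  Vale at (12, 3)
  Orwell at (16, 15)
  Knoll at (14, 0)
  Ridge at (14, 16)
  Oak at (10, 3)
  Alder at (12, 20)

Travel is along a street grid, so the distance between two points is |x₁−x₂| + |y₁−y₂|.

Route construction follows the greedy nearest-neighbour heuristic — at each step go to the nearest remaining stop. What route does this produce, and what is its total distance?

Grove → [Orwell:6 / Ridge:9 / Alder:15 / Vale:18 / Knoll:19 / Oak:20] → Orwell (6)
Orwell → [Ridge:3 / Alder:9 / Vale:16 / Knoll:17 / Oak:18] → Ridge (3)
Ridge → [Alder:6 / Vale:15 / Knoll:16 / Oak:17] → Alder (6)
Alder → [Vale:17 / Oak:19 / Knoll:22] → Vale (17)
Vale → [Oak:2 / Knoll:5] → Oak (2)
Oak → [Knoll:7] → Knoll (7)
Return Knoll→Grove: 19.
Total = 6 + 3 + 6 + 17 + 2 + 7 + 19 = 60.

Nearest-neighbour total = 60; route Grove → Orwell → Ridge → Alder → Vale → Oak → Knoll → Grove.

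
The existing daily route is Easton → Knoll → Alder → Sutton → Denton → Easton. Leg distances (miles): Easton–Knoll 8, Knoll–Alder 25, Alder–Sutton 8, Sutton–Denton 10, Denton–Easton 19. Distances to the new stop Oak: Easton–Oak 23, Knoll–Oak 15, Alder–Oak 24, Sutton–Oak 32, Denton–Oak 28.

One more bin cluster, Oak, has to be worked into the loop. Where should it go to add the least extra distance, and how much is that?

Insertion cost between consecutive stops i–j is d(i,Oak) + d(Oak,j) − d(i,j):
  between Easton and Knoll: 23 + 15 − 8 = 30
  between Knoll and Alder: 15 + 24 − 25 = 14
  between Alder and Sutton: 24 + 32 − 8 = 48
  between Sutton and Denton: 32 + 28 − 10 = 50
  between Denton and Easton: 28 + 23 − 19 = 32
Cheapest insertion is between Knoll and Alder, adding 14.
New total = 70 + 14 = 84.

+14 miles — insert Oak between Knoll and Alder.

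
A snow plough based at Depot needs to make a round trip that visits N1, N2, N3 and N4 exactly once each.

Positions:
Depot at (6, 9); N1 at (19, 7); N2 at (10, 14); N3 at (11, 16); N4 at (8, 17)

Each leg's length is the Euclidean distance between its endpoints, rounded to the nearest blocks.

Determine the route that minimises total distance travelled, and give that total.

Minimum total distance: 37 blocks.

With 4 stops there are 4!/2 = 12 distinct round trips (a route and its reverse cost the same).
Depot-N1-N2-N3-N4-Depot: 13+11+2+3+8 = 37
Depot-N1-N2-N4-N3-Depot: 13+11+4+3+9 = 40
Depot-N1-N3-N2-N4-Depot: 13+12+2+4+8 = 39
Depot-N1-N3-N4-N2-Depot: 13+12+3+4+6 = 38
Depot-N1-N4-N2-N3-Depot: 13+15+4+2+9 = 43
Depot-N1-N4-N3-N2-Depot: 13+15+3+2+6 = 39
Depot-N2-N1-N3-N4-Depot: 6+11+12+3+8 = 40
Depot-N2-N1-N4-N3-Depot: 6+11+15+3+9 = 44
Depot-N2-N3-N1-N4-Depot: 6+2+12+15+8 = 43
Depot-N2-N4-N1-N3-Depot: 6+4+15+12+9 = 46
Depot-N3-N1-N2-N4-Depot: 9+12+11+4+8 = 44
Depot-N3-N2-N1-N4-Depot: 9+2+11+15+8 = 45
The minimum is 37.
One optimal route: Depot → N1 → N2 → N3 → N4 → Depot (or its reverse).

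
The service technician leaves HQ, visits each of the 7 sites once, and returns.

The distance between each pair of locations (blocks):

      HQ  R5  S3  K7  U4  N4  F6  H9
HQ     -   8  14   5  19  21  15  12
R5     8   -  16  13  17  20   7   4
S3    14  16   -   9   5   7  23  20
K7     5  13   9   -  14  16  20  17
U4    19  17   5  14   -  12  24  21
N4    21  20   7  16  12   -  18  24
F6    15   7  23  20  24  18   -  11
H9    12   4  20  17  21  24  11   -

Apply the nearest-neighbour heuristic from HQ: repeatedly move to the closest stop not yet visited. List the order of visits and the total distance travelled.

Total distance 72 blocks via the nearest-neighbour route HQ → K7 → S3 → U4 → N4 → F6 → R5 → H9 → HQ.

At HQ the remaining stops are K7 5, R5 8, H9 12, S3 14, F6 15, U4 19, N4 21; go to K7.
At K7 the remaining stops are S3 9, R5 13, U4 14, N4 16, H9 17, F6 20; go to S3.
At S3 the remaining stops are U4 5, N4 7, R5 16, H9 20, F6 23; go to U4.
At U4 the remaining stops are N4 12, R5 17, H9 21, F6 24; go to N4.
At N4 the remaining stops are F6 18, R5 20, H9 24; go to F6.
At F6 the remaining stops are R5 7, H9 11; go to R5.
At R5 the remaining stops are H9 4; go to H9.
Return H9→HQ: 12.
Total = 5 + 9 + 5 + 12 + 18 + 7 + 4 + 12 = 72.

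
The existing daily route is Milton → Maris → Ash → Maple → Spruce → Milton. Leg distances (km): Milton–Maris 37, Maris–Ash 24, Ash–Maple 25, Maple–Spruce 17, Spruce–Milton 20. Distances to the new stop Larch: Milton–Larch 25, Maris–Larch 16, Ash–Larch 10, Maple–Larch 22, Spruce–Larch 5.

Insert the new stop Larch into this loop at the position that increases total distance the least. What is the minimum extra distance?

Insertion cost between consecutive stops i–j is d(i,Larch) + d(Larch,j) − d(i,j):
  between Milton and Maris: 25 + 16 − 37 = 4
  between Maris and Ash: 16 + 10 − 24 = 2
  between Ash and Maple: 10 + 22 − 25 = 7
  between Maple and Spruce: 22 + 5 − 17 = 10
  between Spruce and Milton: 5 + 25 − 20 = 10
Cheapest insertion is between Maris and Ash, adding 2.
New total = 123 + 2 = 125.

Adding 2 km by placing Larch on the Maris–Ash leg.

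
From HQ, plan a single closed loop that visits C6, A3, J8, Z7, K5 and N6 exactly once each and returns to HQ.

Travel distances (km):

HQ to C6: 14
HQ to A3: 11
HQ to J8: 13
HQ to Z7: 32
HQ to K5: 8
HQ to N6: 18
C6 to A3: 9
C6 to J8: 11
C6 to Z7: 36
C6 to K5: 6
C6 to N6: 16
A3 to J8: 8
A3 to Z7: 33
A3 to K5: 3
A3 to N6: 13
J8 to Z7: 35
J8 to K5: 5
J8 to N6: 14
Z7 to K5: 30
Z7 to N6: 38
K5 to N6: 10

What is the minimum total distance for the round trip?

HQ - C6 - A3 - J8 - Z7 - K5 - N6 - HQ: 14+9+8+35+30+10+18 = 124
HQ - C6 - A3 - J8 - Z7 - N6 - K5 - HQ: 14+9+8+35+38+10+8 = 122
HQ - C6 - A3 - J8 - K5 - Z7 - N6 - HQ: 14+9+8+5+30+38+18 = 122
HQ - C6 - A3 - J8 - K5 - N6 - Z7 - HQ: 14+9+8+5+10+38+32 = 116
HQ - C6 - A3 - J8 - N6 - Z7 - K5 - HQ: 14+9+8+14+38+30+8 = 121
HQ - C6 - A3 - J8 - N6 - K5 - Z7 - HQ: 14+9+8+14+10+30+32 = 117
HQ - C6 - A3 - Z7 - J8 - K5 - N6 - HQ: 14+9+33+35+5+10+18 = 124
HQ - C6 - A3 - Z7 - J8 - N6 - K5 - HQ: 14+9+33+35+14+10+8 = 123
… (352 more)
HQ - C6 - A3 - K5 - J8 - N6 - Z7 - HQ: 14+9+3+5+14+38+32 = 115  ← best
The minimum is 115.
One optimal route: HQ → C6 → A3 → K5 → J8 → N6 → Z7 → HQ (or its reverse).

Minimum total distance: 115 km.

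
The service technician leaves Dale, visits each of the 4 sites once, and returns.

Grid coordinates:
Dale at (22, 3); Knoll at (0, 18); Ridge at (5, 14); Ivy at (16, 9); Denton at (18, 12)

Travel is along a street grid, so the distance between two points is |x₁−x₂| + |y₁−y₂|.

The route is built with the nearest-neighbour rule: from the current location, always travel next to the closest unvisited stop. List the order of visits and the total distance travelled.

Nearest-neighbour total = 78; route Dale → Ivy → Denton → Ridge → Knoll → Dale.

At Dale the remaining stops are Ivy 12, Denton 13, Ridge 28, Knoll 37; go to Ivy.
At Ivy the remaining stops are Denton 5, Ridge 16, Knoll 25; go to Denton.
At Denton the remaining stops are Ridge 15, Knoll 24; go to Ridge.
At Ridge the remaining stops are Knoll 9; go to Knoll.
Return Knoll→Dale: 37.
Total = 12 + 5 + 15 + 9 + 37 = 78.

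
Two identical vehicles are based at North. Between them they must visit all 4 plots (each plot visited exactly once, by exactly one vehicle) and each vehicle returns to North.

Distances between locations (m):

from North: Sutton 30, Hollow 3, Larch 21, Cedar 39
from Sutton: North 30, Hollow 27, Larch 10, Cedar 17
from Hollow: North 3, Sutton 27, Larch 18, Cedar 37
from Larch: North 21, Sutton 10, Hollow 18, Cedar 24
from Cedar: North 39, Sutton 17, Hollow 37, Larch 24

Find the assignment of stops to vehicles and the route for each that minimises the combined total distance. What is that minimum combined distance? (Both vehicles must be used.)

Minimum combined distance: 93 m.

There are 2^3 − 1 = 7 ways to divide the 4 stops into two non-empty groups. For each, the best each vehicle can do is its own shortest tour through its group:
  {Sutton} + {Hollow, Larch, Cedar}: 60 + 84 = 144
  {Hollow} + {Sutton, Larch, Cedar}: 6 + 87 = 93
  {Sutton, Hollow} + {Larch, Cedar}: 60 + 84 = 144
  {Larch} + {Sutton, Hollow, Cedar}: 42 + 86 = 128
  {Sutton, Larch} + {Hollow, Cedar}: 61 + 79 = 140
  {Hollow, Larch} + {Sutton, Cedar}: 42 + 86 = 128
  … (7 splits in total)
Best: vehicle 1 North → Hollow → North = 6; vehicle 2 North → Larch → Sutton → Cedar → North = 87; combined 93.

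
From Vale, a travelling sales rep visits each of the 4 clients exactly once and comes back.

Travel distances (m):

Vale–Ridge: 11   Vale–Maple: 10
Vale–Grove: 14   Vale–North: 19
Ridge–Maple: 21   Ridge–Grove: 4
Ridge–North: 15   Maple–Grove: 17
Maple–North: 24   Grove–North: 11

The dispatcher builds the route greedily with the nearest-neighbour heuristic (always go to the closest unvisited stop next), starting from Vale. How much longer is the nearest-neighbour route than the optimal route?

Excess over optimum: 5 m.

Vale: Maple=10, Ridge=11, Grove=14, North=19 ⇒ Maple
Maple: Grove=17, Ridge=21, North=24 ⇒ Grove
Grove: Ridge=4, North=11 ⇒ Ridge
Ridge: North=15 ⇒ North
NN route Vale → Maple → Grove → Ridge → North → Vale costs 65.
Optimal: Vale → Ridge → Grove → North → Maple → Vale costs 60 (by enumerating all 12 distinct tours).
Excess = 65 − 60 = 5.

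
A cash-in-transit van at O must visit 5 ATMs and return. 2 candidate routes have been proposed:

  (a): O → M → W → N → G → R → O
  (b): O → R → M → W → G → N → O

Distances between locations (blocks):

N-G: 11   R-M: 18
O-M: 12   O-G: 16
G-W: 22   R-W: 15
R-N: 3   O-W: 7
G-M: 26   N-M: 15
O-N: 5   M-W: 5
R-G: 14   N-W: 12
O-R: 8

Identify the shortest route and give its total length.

(a): 12 + 5 + 12 + 11 + 14 + 8 = 62
(b): 8 + 18 + 5 + 22 + 11 + 5 = 69

Shortest is (a), total 62 blocks.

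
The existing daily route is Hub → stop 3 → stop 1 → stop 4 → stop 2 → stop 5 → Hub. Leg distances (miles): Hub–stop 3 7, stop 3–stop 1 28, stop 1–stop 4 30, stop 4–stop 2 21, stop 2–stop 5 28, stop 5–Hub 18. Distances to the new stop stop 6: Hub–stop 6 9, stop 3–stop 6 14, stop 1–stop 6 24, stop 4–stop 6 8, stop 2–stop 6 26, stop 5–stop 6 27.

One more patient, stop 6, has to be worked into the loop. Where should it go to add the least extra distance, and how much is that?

+2 miles — insert stop 6 between stop 1 and stop 4.

Insertion cost between consecutive stops i–j is d(i,stop 6) + d(stop 6,j) − d(i,j):
  between Hub and stop 3: 9 + 14 − 7 = 16
  between stop 3 and stop 1: 14 + 24 − 28 = 10
  between stop 1 and stop 4: 24 + 8 − 30 = 2
  between stop 4 and stop 2: 8 + 26 − 21 = 13
  between stop 2 and stop 5: 26 + 27 − 28 = 25
  between stop 5 and Hub: 27 + 9 − 18 = 18
Cheapest insertion is between stop 1 and stop 4, adding 2.
New total = 132 + 2 = 134.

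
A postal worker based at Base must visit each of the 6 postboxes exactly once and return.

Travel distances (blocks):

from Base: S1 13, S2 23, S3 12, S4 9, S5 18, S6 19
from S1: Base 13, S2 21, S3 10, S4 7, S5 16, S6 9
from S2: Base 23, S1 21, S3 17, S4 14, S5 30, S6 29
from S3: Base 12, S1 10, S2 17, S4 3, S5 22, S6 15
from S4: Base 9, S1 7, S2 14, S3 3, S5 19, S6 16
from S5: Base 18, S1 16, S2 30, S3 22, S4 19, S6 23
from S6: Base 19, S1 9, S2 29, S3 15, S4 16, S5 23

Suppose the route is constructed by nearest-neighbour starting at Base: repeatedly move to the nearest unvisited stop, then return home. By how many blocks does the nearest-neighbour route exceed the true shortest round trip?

Base: S4=9, S3=12, S1=13, S5=18, S6=19, S2=23 ⇒ S4
S4: S3=3, S1=7, S2=14, S6=16, S5=19 ⇒ S3
S3: S1=10, S6=15, S2=17, S5=22 ⇒ S1
S1: S6=9, S5=16, S2=21 ⇒ S6
S6: S5=23, S2=29 ⇒ S5
S5: S2=30 ⇒ S2
NN route Base → S4 → S3 → S1 → S6 → S5 → S2 → Base costs 107.
Optimal: Base → S2 → S4 → S3 → S6 → S1 → S5 → Base costs 98 (by enumerating all 360 distinct tours).
Excess = 107 − 98 = 9.

9 blocks longer than the optimal tour.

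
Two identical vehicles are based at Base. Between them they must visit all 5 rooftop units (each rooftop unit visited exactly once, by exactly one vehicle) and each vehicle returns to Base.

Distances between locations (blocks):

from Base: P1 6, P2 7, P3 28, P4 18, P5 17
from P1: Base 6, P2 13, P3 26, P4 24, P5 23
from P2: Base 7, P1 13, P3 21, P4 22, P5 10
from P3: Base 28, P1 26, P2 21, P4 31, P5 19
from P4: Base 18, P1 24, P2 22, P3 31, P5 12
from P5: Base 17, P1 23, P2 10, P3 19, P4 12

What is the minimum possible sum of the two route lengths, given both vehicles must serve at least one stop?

Minimum combined distance: 89 blocks.

There are 2^4 − 1 = 15 ways to divide the 5 stops into two non-empty groups. For each, the best each vehicle can do is its own shortest tour through its group:
  {P1} + {P2, P3, P4, P5}: 12 + 77 = 89
  {P2} + {P1, P3, P4, P5}: 14 + 81 = 95
  {P1, P2} + {P3, P4, P5}: 26 + 77 = 103
  {P3} + {P1, P2, P4, P5}: 56 + 59 = 115
  {P1, P3} + {P2, P4, P5}: 60 + 47 = 107
  {P2, P3} + {P1, P4, P5}: 56 + 59 = 115
  … (15 splits in total)
Best: vehicle 1 Base → P1 → Base = 12; vehicle 2 Base → P2 → P3 → P5 → P4 → Base = 77; combined 89.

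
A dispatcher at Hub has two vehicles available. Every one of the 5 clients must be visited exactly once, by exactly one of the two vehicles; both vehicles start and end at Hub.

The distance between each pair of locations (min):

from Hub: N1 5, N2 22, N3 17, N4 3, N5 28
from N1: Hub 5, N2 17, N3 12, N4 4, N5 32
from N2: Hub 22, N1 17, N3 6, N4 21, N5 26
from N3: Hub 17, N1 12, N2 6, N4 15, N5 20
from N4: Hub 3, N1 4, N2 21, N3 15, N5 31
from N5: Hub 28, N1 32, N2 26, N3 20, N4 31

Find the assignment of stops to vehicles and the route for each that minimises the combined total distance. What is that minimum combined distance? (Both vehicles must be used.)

82 min — the smallest possible combined total.

There are 2^4 − 1 = 15 ways to divide the 5 stops into two non-empty groups. For each, the best each vehicle can do is its own shortest tour through its group:
  {N1} + {N2, N3, N4, N5}: 10 + 78 = 88
  {N2} + {N1, N3, N4, N5}: 44 + 67 = 111
  {N1, N2} + {N3, N4, N5}: 44 + 66 = 110
  {N3} + {N1, N2, N4, N5}: 34 + 78 = 112
  {N1, N3} + {N2, N4, N5}: 34 + 78 = 112
  {N2, N3} + {N1, N4, N5}: 45 + 67 = 112
  … (15 splits in total)
  {N4} + {N1, N2, N3, N5}: 6 + 76 = 82  ← best
Best: vehicle 1 Hub → N4 → Hub = 6; vehicle 2 Hub → N1 → N2 → N3 → N5 → Hub = 76; combined 82.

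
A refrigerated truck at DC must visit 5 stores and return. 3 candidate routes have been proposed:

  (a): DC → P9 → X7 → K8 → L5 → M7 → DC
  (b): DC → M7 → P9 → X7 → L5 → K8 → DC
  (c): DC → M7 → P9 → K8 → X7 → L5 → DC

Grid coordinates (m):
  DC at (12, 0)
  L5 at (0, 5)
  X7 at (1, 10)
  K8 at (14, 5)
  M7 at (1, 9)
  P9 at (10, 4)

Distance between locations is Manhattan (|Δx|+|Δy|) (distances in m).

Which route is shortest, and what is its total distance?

76 m — (b) is the shortest.

(a): 6 + 15 + 18 + 14 + 5 + 20 = 78
(b): 20 + 14 + 15 + 6 + 14 + 7 = 76
(c): 20 + 14 + 5 + 18 + 6 + 17 = 80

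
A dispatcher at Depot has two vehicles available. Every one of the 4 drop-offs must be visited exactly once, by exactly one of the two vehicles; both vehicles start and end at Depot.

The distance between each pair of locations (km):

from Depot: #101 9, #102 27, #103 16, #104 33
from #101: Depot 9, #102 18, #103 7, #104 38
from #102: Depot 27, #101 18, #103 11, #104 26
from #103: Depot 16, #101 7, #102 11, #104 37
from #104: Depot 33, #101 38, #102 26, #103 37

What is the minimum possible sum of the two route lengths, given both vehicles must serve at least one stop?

Minimum combined distance: 104 km.

There are 2^3 − 1 = 7 ways to divide the 4 stops into two non-empty groups. For each, the best each vehicle can do is its own shortest tour through its group:
  {#101} + {#102, #103, #104}: 18 + 86 = 104
  {#102} + {#101, #103, #104}: 54 + 86 = 140
  {#101, #102} + {#103, #104}: 54 + 86 = 140
  {#103} + {#101, #102, #104}: 32 + 86 = 118
  {#101, #103} + {#102, #104}: 32 + 86 = 118
  {#102, #103} + {#101, #104}: 54 + 80 = 134
  … (7 splits in total)
Best: vehicle 1 Depot → #101 → Depot = 18; vehicle 2 Depot → #103 → #102 → #104 → Depot = 86; combined 104.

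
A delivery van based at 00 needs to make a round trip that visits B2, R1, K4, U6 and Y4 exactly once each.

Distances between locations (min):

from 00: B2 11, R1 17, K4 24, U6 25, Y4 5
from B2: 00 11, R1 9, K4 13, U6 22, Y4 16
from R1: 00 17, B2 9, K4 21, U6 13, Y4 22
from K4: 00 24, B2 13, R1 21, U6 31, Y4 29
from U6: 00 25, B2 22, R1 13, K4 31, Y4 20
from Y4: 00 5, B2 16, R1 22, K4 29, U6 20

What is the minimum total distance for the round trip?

There are 60 distinct closed tours to check (reversals are equivalent).
00→B2→R1→K4→U6→Y4→00: 11+9+21+31+20+5 = 97
00→B2→R1→K4→Y4→U6→00: 11+9+21+29+20+25 = 115
00→B2→R1→U6→K4→Y4→00: 11+9+13+31+29+5 = 98
00→B2→R1→U6→Y4→K4→00: 11+9+13+20+29+24 = 106
00→B2→R1→Y4→K4→U6→00: 11+9+22+29+31+25 = 127
00→B2→R1→Y4→U6→K4→00: 11+9+22+20+31+24 = 117
00→B2→K4→R1→U6→Y4→00: 11+13+21+13+20+5 = 83
00→B2→K4→R1→Y4→U6→00: 11+13+21+22+20+25 = 112
00→B2→K4→U6→R1→Y4→00: 11+13+31+13+22+5 = 95
00→B2→K4→U6→Y4→R1→00: 11+13+31+20+22+17 = 114
00→B2→K4→Y4→R1→U6→00: 11+13+29+22+13+25 = 113
00→B2→K4→Y4→U6→R1→00: 11+13+29+20+13+17 = 103
00→B2→U6→R1→K4→Y4→00: 11+22+13+21+29+5 = 101
00→B2→U6→R1→Y4→K4→00: 11+22+13+22+29+24 = 121
… (46 more)
The minimum is 83.
One optimal route: 00 → B2 → K4 → R1 → U6 → Y4 → 00 (or its reverse).

83 min — the shortest possible round trip.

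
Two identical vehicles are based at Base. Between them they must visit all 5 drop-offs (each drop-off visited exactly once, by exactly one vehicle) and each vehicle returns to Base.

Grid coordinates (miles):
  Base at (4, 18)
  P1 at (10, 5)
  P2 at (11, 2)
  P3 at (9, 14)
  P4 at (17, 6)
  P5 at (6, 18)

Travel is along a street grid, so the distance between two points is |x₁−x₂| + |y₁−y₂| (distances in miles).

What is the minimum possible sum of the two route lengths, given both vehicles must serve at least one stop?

Minimum combined distance: 62 miles.

Try each way of splitting the stops between the two vehicles (each non-empty) and, for each split, find the best tour for each vehicle:
  {P1} + {P2, P3, P4, P5}: 38 + 58 = 96
  {P2} + {P1, P3, P4, P5}: 46 + 52 = 98
  {P1, P2} + {P3, P4, P5}: 46 + 50 = 96
  {P3} + {P1, P2, P4, P5}: 18 + 58 = 76
  {P1, P3} + {P2, P4, P5}: 38 + 58 = 96
  {P2, P3} + {P1, P4, P5}: 46 + 52 = 98
  … (15 splits in total)
  {P1, P2, P3, P4} + {P5}: 58 + 4 = 62  ← best
Best: vehicle 1 Base → P1 → P2 → P4 → P3 → Base = 58; vehicle 2 Base → P5 → Base = 4; combined 62.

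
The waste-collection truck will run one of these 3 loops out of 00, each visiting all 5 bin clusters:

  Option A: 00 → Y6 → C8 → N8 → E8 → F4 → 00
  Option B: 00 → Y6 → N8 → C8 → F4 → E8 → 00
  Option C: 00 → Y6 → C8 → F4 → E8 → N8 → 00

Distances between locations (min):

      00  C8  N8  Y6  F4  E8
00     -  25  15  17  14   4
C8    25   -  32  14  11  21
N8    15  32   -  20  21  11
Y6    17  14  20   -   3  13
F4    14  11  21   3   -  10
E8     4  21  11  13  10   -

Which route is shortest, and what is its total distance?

Option A: 17 + 14 + 32 + 11 + 10 + 14 = 98
Option B: 17 + 20 + 32 + 11 + 10 + 4 = 94
Option C: 17 + 14 + 11 + 10 + 11 + 15 = 78

78 min — Option C is the shortest.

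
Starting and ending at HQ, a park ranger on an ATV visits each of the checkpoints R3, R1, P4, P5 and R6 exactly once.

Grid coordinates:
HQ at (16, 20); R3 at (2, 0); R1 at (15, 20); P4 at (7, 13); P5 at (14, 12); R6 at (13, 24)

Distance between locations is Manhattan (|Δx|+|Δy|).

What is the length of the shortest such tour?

76 — the shortest possible round trip.

There are 60 distinct closed tours to check (reversals are equivalent).
HQ→R3→R1→P4→P5→R6→HQ: 34+33+15+8+13+7 = 110
HQ→R3→R1→P4→R6→P5→HQ: 34+33+15+17+13+10 = 122
HQ→R3→R1→P5→P4→R6→HQ: 34+33+9+8+17+7 = 108
HQ→R3→R1→P5→R6→P4→HQ: 34+33+9+13+17+16 = 122
HQ→R3→R1→R6→P4→P5→HQ: 34+33+6+17+8+10 = 108
HQ→R3→R1→R6→P5→P4→HQ: 34+33+6+13+8+16 = 110
HQ→R3→P4→R1→P5→R6→HQ: 34+18+15+9+13+7 = 96
HQ→R3→P4→R1→R6→P5→HQ: 34+18+15+6+13+10 = 96
HQ→R3→P4→P5→R1→R6→HQ: 34+18+8+9+6+7 = 82
HQ→R3→P4→P5→R6→R1→HQ: 34+18+8+13+6+1 = 80
HQ→R3→P4→R6→R1→P5→HQ: 34+18+17+6+9+10 = 94
HQ→R3→P4→R6→P5→R1→HQ: 34+18+17+13+9+1 = 92
HQ→R3→P5→R1→P4→R6→HQ: 34+24+9+15+17+7 = 106
HQ→R3→P5→R1→R6→P4→HQ: 34+24+9+6+17+16 = 106
… (46 more)
HQ→R1→P5→R3→P4→R6→HQ: 1+9+24+18+17+7 = 76  ← best
The minimum is 76.
One optimal route: HQ → R1 → P5 → R3 → P4 → R6 → HQ (or its reverse).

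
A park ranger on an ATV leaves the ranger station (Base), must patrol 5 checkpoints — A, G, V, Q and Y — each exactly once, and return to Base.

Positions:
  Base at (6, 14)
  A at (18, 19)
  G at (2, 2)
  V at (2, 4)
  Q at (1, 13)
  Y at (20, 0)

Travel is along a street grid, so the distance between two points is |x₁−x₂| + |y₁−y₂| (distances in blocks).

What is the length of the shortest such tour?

With 5 stops there are 5!/2 = 60 distinct round trips (a route and its reverse cost the same).
Base → A → G → V → Q → Y → Base: 17+33+2+10+32+28 = 122
Base → A → G → V → Y → Q → Base: 17+33+2+22+32+6 = 112
Base → A → G → Q → V → Y → Base: 17+33+12+10+22+28 = 122
Base → A → G → Q → Y → V → Base: 17+33+12+32+22+14 = 130
Base → A → G → Y → V → Q → Base: 17+33+20+22+10+6 = 108
Base → A → G → Y → Q → V → Base: 17+33+20+32+10+14 = 126
Base → A → V → G → Q → Y → Base: 17+31+2+12+32+28 = 122
Base → A → V → G → Y → Q → Base: 17+31+2+20+32+6 = 108
Base → A → V → Q → G → Y → Base: 17+31+10+12+20+28 = 118
Base → A → V → Q → Y → G → Base: 17+31+10+32+20+16 = 126
Base → A → V → Y → G → Q → Base: 17+31+22+20+12+6 = 108
Base → A → V → Y → Q → G → Base: 17+31+22+32+12+16 = 130
Base → A → Q → G → V → Y → Base: 17+23+12+2+22+28 = 104
Base → A → Q → G → Y → V → Base: 17+23+12+20+22+14 = 108
… (46 more)
Base → A → Y → G → V → Q → Base: 17+21+20+2+10+6 = 76  ← best
The minimum is 76.
One optimal route: Base → A → Y → G → V → Q → Base (or its reverse).

Shortest round trip = 76 blocks.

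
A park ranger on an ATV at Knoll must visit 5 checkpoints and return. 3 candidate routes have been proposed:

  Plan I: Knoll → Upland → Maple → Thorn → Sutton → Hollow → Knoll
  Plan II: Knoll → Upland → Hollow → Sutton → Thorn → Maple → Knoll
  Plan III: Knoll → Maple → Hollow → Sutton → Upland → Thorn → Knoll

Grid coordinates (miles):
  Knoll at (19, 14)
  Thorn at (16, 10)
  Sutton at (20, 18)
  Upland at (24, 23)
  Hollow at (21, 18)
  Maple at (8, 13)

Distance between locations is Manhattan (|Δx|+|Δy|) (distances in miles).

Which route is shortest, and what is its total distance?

Shortest is Plan II, total 58 miles.

Plan I: 14 + 26 + 11 + 12 + 1 + 6 = 70
Plan II: 14 + 8 + 1 + 12 + 11 + 12 = 58
Plan III: 12 + 18 + 1 + 9 + 21 + 7 = 68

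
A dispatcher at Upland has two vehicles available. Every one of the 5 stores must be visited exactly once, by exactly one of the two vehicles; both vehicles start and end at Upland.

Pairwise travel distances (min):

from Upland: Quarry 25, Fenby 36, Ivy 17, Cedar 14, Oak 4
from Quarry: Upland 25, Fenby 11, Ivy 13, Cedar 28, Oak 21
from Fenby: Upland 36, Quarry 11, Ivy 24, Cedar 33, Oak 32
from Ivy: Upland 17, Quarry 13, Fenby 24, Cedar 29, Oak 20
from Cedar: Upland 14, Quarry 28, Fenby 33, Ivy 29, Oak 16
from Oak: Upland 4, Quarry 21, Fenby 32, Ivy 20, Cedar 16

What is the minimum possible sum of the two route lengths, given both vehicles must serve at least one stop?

Check every non-empty split of the stops between the two vehicles; for each half take its own optimal tour:
  {Quarry} + {Fenby, Ivy, Cedar, Oak}: 50 + 94 = 144
  {Fenby} + {Quarry, Ivy, Cedar, Oak}: 72 + 78 = 150
  {Quarry, Fenby} + {Ivy, Cedar, Oak}: 72 + 66 = 138
  {Ivy} + {Quarry, Fenby, Cedar, Oak}: 34 + 83 = 117
  {Quarry, Ivy} + {Fenby, Cedar, Oak}: 55 + 83 = 138
  {Fenby, Ivy} + {Quarry, Cedar, Oak}: 77 + 67 = 144
  … (15 splits in total)
  {Quarry, Fenby, Ivy, Cedar} + {Oak}: 88 + 8 = 96  ← best
Best: vehicle 1 Upland → Ivy → Quarry → Fenby → Cedar → Upland = 88; vehicle 2 Upland → Oak → Upland = 8; combined 96.

Minimum combined distance: 96 min.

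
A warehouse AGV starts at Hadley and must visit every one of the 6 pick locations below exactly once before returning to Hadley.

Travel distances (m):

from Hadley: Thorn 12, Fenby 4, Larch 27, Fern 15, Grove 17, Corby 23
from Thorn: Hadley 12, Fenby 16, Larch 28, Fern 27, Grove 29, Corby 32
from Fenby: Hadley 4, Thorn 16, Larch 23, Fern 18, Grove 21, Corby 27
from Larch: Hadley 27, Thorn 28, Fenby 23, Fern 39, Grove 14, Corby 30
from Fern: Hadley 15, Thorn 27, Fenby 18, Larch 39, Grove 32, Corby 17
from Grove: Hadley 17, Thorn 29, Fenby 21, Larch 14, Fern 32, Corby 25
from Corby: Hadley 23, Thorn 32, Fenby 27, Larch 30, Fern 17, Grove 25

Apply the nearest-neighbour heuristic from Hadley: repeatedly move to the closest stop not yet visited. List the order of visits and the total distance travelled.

Nearest-neighbour total = 130 m; route Hadley → Fenby → Thorn → Fern → Corby → Grove → Larch → Hadley.

Hadley → [Fenby:4 / Thorn:12 / Fern:15 / Grove:17 / Corby:23 / Larch:27] → Fenby (4)
Fenby → [Thorn:16 / Fern:18 / Grove:21 / Larch:23 / Corby:27] → Thorn (16)
Thorn → [Fern:27 / Larch:28 / Grove:29 / Corby:32] → Fern (27)
Fern → [Corby:17 / Grove:32 / Larch:39] → Corby (17)
Corby → [Grove:25 / Larch:30] → Grove (25)
Grove → [Larch:14] → Larch (14)
Return Larch→Hadley: 27.
Total = 4 + 16 + 27 + 17 + 25 + 14 + 27 = 130.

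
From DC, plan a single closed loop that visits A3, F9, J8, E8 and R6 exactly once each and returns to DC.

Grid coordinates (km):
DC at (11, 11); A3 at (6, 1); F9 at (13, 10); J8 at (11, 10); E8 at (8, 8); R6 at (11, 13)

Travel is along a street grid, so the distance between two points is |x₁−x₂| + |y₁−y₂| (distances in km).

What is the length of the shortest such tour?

With 5 stops there are 5!/2 = 60 distinct round trips (a route and its reverse cost the same).
DC→A3→F9→J8→E8→R6→DC: 15+16+2+5+8+2 = 48
DC→A3→F9→J8→R6→E8→DC: 15+16+2+3+8+6 = 50
DC→A3→F9→E8→J8→R6→DC: 15+16+7+5+3+2 = 48
DC→A3→F9→E8→R6→J8→DC: 15+16+7+8+3+1 = 50
DC→A3→F9→R6→J8→E8→DC: 15+16+5+3+5+6 = 50
DC→A3→F9→R6→E8→J8→DC: 15+16+5+8+5+1 = 50
DC→A3→J8→F9→E8→R6→DC: 15+14+2+7+8+2 = 48
DC→A3→J8→F9→R6→E8→DC: 15+14+2+5+8+6 = 50
DC→A3→J8→E8→F9→R6→DC: 15+14+5+7+5+2 = 48
DC→A3→J8→E8→R6→F9→DC: 15+14+5+8+5+3 = 50
DC→A3→J8→R6→F9→E8→DC: 15+14+3+5+7+6 = 50
DC→A3→J8→R6→E8→F9→DC: 15+14+3+8+7+3 = 50
DC→A3→E8→F9→J8→R6→DC: 15+9+7+2+3+2 = 38
DC→A3→E8→F9→R6→J8→DC: 15+9+7+5+3+1 = 40
… (46 more)
The minimum is 38.
One optimal route: DC → A3 → E8 → F9 → J8 → R6 → DC (or its reverse).

38 km — the shortest possible round trip.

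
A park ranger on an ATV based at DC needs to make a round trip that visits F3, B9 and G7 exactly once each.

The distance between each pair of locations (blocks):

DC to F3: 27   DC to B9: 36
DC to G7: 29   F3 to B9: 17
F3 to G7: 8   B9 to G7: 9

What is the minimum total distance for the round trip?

Shortest round trip = 80 blocks.

With 3 stops there are 3!/2 = 3 distinct round trips (a route and its reverse cost the same).
DC → F3 → B9 → G7 → DC: 27+17+9+29 = 82
DC → F3 → G7 → B9 → DC: 27+8+9+36 = 80
DC → B9 → F3 → G7 → DC: 36+17+8+29 = 90
The minimum is 80.
One optimal route: DC → F3 → G7 → B9 → DC (or its reverse).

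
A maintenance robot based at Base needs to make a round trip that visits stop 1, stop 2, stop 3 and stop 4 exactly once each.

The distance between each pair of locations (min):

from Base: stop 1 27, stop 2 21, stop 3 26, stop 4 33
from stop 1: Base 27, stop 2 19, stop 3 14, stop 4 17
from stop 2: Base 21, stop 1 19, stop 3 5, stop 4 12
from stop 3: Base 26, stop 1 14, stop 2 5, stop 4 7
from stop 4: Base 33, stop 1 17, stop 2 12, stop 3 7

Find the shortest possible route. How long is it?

77 min — the shortest possible round trip.

Base-stop 1-stop 2-stop 3-stop 4-Base: 27+19+5+7+33 = 91
Base-stop 1-stop 2-stop 4-stop 3-Base: 27+19+12+7+26 = 91
Base-stop 1-stop 3-stop 2-stop 4-Base: 27+14+5+12+33 = 91
Base-stop 1-stop 3-stop 4-stop 2-Base: 27+14+7+12+21 = 81
Base-stop 1-stop 4-stop 2-stop 3-Base: 27+17+12+5+26 = 87
Base-stop 1-stop 4-stop 3-stop 2-Base: 27+17+7+5+21 = 77
Base-stop 2-stop 1-stop 3-stop 4-Base: 21+19+14+7+33 = 94
Base-stop 2-stop 1-stop 4-stop 3-Base: 21+19+17+7+26 = 90
Base-stop 2-stop 3-stop 1-stop 4-Base: 21+5+14+17+33 = 90
Base-stop 2-stop 4-stop 1-stop 3-Base: 21+12+17+14+26 = 90
Base-stop 3-stop 1-stop 2-stop 4-Base: 26+14+19+12+33 = 104
Base-stop 3-stop 2-stop 1-stop 4-Base: 26+5+19+17+33 = 100
The minimum is 77.
One optimal route: Base → stop 1 → stop 4 → stop 3 → stop 2 → Base (or its reverse).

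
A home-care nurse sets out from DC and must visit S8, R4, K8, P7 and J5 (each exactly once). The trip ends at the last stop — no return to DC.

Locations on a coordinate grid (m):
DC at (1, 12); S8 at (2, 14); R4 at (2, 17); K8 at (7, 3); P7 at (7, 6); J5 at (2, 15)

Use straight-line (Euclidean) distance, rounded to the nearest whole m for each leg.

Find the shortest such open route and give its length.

20 m — the minimum one-way total.

There are 5! = 120 possible orderings.
DC → S8 → R4 → K8 → P7 → J5: 2+3+15+3+10 = 33
DC → S8 → R4 → K8 → J5 → P7: 2+3+15+13+10 = 43
DC → S8 → R4 → P7 → K8 → J5: 2+3+12+3+13 = 33
DC → S8 → R4 → P7 → J5 → K8: 2+3+12+10+13 = 40
DC → S8 → R4 → J5 → K8 → P7: 2+3+2+13+3 = 23
DC → S8 → R4 → J5 → P7 → K8: 2+3+2+10+3 = 20
DC → S8 → K8 → R4 → P7 → J5: 2+12+15+12+10 = 51
DC → S8 → K8 → R4 → J5 → P7: 2+12+15+2+10 = 41
DC → S8 → K8 → P7 → R4 → J5: 2+12+3+12+2 = 31
DC → S8 → K8 → P7 → J5 → R4: 2+12+3+10+2 = 29
DC → S8 → K8 → J5 → R4 → P7: 2+12+13+2+12 = 41
DC → S8 → K8 → J5 → P7 → R4: 2+12+13+10+12 = 49
DC → S8 → P7 → R4 → K8 → J5: 2+9+12+15+13 = 51
DC → S8 → P7 → R4 → J5 → K8: 2+9+12+2+13 = 38
… (106 more)
The minimum is 20.
One shortest path: DC → S8 → R4 → J5 → P7 → K8.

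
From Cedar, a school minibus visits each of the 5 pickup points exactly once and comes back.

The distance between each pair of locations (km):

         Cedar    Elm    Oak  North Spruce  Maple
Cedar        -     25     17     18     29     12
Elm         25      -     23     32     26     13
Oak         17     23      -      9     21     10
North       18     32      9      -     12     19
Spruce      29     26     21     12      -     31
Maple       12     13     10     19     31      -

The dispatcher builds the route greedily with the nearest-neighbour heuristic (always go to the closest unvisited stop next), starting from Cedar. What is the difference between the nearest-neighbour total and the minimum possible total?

Cedar: Maple=12, Oak=17, North=18, Elm=25, Spruce=29 ⇒ Maple
Maple: Oak=10, Elm=13, North=19, Spruce=31 ⇒ Oak
Oak: North=9, Spruce=21, Elm=23 ⇒ North
North: Spruce=12, Elm=32 ⇒ Spruce
Spruce: Elm=26 ⇒ Elm
NN route Cedar → Maple → Oak → North → Spruce → Elm → Cedar costs 94.
Optimal: Cedar → Oak → North → Spruce → Elm → Maple → Cedar costs 89 (by enumerating all 60 distinct tours).
Excess = 94 − 89 = 5.

5 km longer than the optimal tour.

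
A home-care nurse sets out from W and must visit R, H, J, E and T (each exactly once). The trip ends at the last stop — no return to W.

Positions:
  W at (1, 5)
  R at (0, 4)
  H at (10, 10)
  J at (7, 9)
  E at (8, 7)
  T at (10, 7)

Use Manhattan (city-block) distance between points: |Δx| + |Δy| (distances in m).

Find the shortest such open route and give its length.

Shortest open route: 22 m.

There are 5! = 120 possible orderings.
W→R→H→J→E→T: 2+16+4+3+2 = 27
W→R→H→J→T→E: 2+16+4+5+2 = 29
W→R→H→E→J→T: 2+16+5+3+5 = 31
W→R→H→E→T→J: 2+16+5+2+5 = 30
W→R→H→T→J→E: 2+16+3+5+3 = 29
W→R→H→T→E→J: 2+16+3+2+3 = 26
W→R→J→H→E→T: 2+12+4+5+2 = 25
W→R→J→H→T→E: 2+12+4+3+2 = 23
W→R→J→E→H→T: 2+12+3+5+3 = 25
W→R→J→E→T→H: 2+12+3+2+3 = 22
W→R→J→T→H→E: 2+12+5+3+5 = 27
W→R→J→T→E→H: 2+12+5+2+5 = 26
W→R→E→H→J→T: 2+11+5+4+5 = 27
W→R→E→H→T→J: 2+11+5+3+5 = 26
… (106 more)
The minimum is 22.
One shortest path: W → R → J → E → T → H.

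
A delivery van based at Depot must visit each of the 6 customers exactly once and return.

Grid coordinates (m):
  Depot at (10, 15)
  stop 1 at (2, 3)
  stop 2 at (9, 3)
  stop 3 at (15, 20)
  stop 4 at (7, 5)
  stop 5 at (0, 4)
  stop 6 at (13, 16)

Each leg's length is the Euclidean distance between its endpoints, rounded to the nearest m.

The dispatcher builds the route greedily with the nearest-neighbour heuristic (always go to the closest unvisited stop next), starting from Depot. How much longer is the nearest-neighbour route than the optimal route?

The nearest-neighbour route is 1 m longer than optimal.

Depot: stop 6=3, stop 3=7, stop 4=10, stop 2=12, stop 1=14, stop 5=15 ⇒ stop 6
stop 6: stop 3=4, stop 4=13, stop 2=14, stop 1=17, stop 5=18 ⇒ stop 3
stop 3: stop 4=17, stop 2=18, stop 1=21, stop 5=22 ⇒ stop 4
stop 4: stop 2=3, stop 1=5, stop 5=7 ⇒ stop 2
stop 2: stop 1=7, stop 5=9 ⇒ stop 1
stop 1: stop 5=2 ⇒ stop 5
NN route Depot → stop 6 → stop 3 → stop 4 → stop 2 → stop 1 → stop 5 → Depot costs 51.
Optimal: Depot → stop 3 → stop 6 → stop 2 → stop 4 → stop 1 → stop 5 → Depot costs 50 (by enumerating all 360 distinct tours).
Excess = 51 − 50 = 1.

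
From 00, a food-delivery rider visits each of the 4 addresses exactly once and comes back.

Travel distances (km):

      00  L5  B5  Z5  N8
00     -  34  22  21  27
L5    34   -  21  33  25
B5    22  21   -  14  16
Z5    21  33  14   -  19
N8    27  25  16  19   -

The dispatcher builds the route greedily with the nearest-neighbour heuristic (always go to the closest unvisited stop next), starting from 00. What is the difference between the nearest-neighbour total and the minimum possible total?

2 km longer than the optimal tour.

00: Z5=21, B5=22, N8=27, L5=34 ⇒ Z5
Z5: B5=14, N8=19, L5=33 ⇒ B5
B5: N8=16, L5=21 ⇒ N8
N8: L5=25 ⇒ L5
NN route 00 → Z5 → B5 → N8 → L5 → 00 costs 110.
Optimal: 00 → B5 → L5 → N8 → Z5 → 00 costs 108 (by enumerating all 12 distinct tours).
Excess = 110 − 108 = 2.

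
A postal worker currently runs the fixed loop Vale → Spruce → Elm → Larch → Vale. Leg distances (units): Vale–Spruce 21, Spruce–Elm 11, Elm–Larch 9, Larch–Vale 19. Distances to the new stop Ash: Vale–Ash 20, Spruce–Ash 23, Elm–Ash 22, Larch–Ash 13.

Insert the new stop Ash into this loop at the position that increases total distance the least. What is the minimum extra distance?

Insertion cost between consecutive stops i–j is d(i,Ash) + d(Ash,j) − d(i,j):
  between Vale and Spruce: 20 + 23 − 21 = 22
  between Spruce and Elm: 23 + 22 − 11 = 34
  between Elm and Larch: 22 + 13 − 9 = 26
  between Larch and Vale: 13 + 20 − 19 = 14
Cheapest insertion is between Larch and Vale, adding 14.
New total = 60 + 14 = 74.

Minimum extra distance: 14, inserting Ash between Larch and Vale.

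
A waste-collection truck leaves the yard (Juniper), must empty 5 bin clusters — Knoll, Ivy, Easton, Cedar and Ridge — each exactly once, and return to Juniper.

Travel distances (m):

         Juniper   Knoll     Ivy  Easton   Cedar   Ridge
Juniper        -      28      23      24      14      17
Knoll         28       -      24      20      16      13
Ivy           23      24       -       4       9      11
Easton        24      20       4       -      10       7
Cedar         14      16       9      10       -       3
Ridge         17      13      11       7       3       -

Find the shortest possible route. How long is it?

With 5 stops there are 5!/2 = 60 distinct round trips (a route and its reverse cost the same).
Juniper→Knoll→Ivy→Easton→Cedar→Ridge→Juniper: 28+24+4+10+3+17 = 86
Juniper→Knoll→Ivy→Easton→Ridge→Cedar→Juniper: 28+24+4+7+3+14 = 80
Juniper→Knoll→Ivy→Cedar→Easton→Ridge→Juniper: 28+24+9+10+7+17 = 95
Juniper→Knoll→Ivy→Cedar→Ridge→Easton→Juniper: 28+24+9+3+7+24 = 95
Juniper→Knoll→Ivy→Ridge→Easton→Cedar→Juniper: 28+24+11+7+10+14 = 94
Juniper→Knoll→Ivy→Ridge→Cedar→Easton→Juniper: 28+24+11+3+10+24 = 100
Juniper→Knoll→Easton→Ivy→Cedar→Ridge→Juniper: 28+20+4+9+3+17 = 81
Juniper→Knoll→Easton→Ivy→Ridge→Cedar→Juniper: 28+20+4+11+3+14 = 80
Juniper→Knoll→Easton→Cedar→Ivy→Ridge→Juniper: 28+20+10+9+11+17 = 95
Juniper→Knoll→Easton→Cedar→Ridge→Ivy→Juniper: 28+20+10+3+11+23 = 95
Juniper→Knoll→Easton→Ridge→Ivy→Cedar→Juniper: 28+20+7+11+9+14 = 89
Juniper→Knoll→Easton→Ridge→Cedar→Ivy→Juniper: 28+20+7+3+9+23 = 90
Juniper→Knoll→Cedar→Ivy→Easton→Ridge→Juniper: 28+16+9+4+7+17 = 81
Juniper→Knoll→Cedar→Ivy→Ridge→Easton→Juniper: 28+16+9+11+7+24 = 95
… (46 more)
Juniper→Knoll→Ridge→Easton→Ivy→Cedar→Juniper: 28+13+7+4+9+14 = 75  ← best
The minimum is 75.
One optimal route: Juniper → Knoll → Ridge → Easton → Ivy → Cedar → Juniper (or its reverse).

Shortest round trip = 75 m.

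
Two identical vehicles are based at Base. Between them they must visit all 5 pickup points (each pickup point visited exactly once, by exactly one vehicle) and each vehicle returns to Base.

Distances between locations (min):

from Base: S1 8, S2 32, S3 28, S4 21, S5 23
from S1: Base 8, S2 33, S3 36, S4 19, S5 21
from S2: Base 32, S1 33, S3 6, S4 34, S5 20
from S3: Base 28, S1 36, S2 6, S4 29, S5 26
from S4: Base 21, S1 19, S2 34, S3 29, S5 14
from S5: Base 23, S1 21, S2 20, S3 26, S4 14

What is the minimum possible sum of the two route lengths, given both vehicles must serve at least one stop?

There are 2^4 − 1 = 15 ways to divide the 5 stops into two non-empty groups. For each, the best each vehicle can do is its own shortest tour through its group:
  {S1} + {S2, S3, S4, S5}: 16 + 89 = 105
  {S2} + {S1, S3, S4, S5}: 64 + 95 = 159
  {S1, S2} + {S3, S4, S5}: 73 + 89 = 162
  {S3} + {S1, S2, S4, S5}: 56 + 93 = 149
  {S1, S3} + {S2, S4, S5}: 72 + 87 = 159
  {S2, S3} + {S1, S4, S5}: 66 + 64 = 130
  … (15 splits in total)
Best: vehicle 1 Base → S1 → Base = 16; vehicle 2 Base → S3 → S2 → S5 → S4 → Base = 89; combined 105.

Minimum combined distance: 105 min.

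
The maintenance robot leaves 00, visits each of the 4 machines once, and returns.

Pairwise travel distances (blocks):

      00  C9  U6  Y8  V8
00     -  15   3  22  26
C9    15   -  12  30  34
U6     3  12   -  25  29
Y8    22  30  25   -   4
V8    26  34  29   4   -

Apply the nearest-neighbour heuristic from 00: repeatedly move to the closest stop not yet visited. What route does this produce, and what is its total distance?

Total distance 75 blocks via the nearest-neighbour route 00 → U6 → C9 → Y8 → V8 → 00.

00 → [U6:3 / C9:15 / Y8:22 / V8:26] → U6 (3)
U6 → [C9:12 / Y8:25 / V8:29] → C9 (12)
C9 → [Y8:30 / V8:34] → Y8 (30)
Y8 → [V8:4] → V8 (4)
Return V8→00: 26.
Total = 3 + 12 + 30 + 4 + 26 = 75.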